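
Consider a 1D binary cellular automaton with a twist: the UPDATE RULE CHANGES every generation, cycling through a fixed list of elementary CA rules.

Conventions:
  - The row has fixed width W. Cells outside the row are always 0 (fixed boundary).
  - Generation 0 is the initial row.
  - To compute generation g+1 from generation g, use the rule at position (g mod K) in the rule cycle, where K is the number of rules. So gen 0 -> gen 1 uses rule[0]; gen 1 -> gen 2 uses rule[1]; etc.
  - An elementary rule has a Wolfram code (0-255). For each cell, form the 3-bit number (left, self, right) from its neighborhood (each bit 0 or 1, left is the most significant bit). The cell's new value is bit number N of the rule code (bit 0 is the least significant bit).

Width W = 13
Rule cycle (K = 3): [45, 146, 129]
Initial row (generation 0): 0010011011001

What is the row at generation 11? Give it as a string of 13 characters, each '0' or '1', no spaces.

Answer: 0000001000110

Derivation:
Gen 0: 0010011011001
Gen 1 (rule 45): 1010010110001
Gen 2 (rule 146): 0001100001010
Gen 3 (rule 129): 1100001100000
Gen 4 (rule 45): 1001101001111
Gen 5 (rule 146): 0110000110110
Gen 6 (rule 129): 0000110000000
Gen 7 (rule 45): 1110100111111
Gen 8 (rule 146): 0100011011110
Gen 9 (rule 129): 0001000001100
Gen 10 (rule 45): 1101011101001
Gen 11 (rule 146): 0000001000110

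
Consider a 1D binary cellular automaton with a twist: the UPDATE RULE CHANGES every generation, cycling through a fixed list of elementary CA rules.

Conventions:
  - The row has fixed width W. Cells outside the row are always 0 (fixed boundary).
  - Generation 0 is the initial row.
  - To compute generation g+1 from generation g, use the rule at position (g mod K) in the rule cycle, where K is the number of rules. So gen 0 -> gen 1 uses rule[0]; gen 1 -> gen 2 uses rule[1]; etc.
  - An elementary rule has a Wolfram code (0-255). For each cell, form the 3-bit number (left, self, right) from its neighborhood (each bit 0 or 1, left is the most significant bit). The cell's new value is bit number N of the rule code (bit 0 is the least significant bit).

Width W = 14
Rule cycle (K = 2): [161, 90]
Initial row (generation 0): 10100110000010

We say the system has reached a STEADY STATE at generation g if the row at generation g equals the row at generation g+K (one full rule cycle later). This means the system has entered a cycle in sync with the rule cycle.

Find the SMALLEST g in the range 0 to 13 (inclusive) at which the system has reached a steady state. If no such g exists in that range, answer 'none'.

Answer: none

Derivation:
Gen 0: 10100110000010
Gen 1 (rule 161): 01000000111000
Gen 2 (rule 90): 10100001101100
Gen 3 (rule 161): 01001100010001
Gen 4 (rule 90): 10111110101010
Gen 5 (rule 161): 01011101010100
Gen 6 (rule 90): 10010100000010
Gen 7 (rule 161): 00001001111000
Gen 8 (rule 90): 00010111001100
Gen 9 (rule 161): 11001010000001
Gen 10 (rule 90): 11110001000010
Gen 11 (rule 161): 01100100011000
Gen 12 (rule 90): 11111010111100
Gen 13 (rule 161): 01110101011001
Gen 14 (rule 90): 11010000011110
Gen 15 (rule 161): 00100111001100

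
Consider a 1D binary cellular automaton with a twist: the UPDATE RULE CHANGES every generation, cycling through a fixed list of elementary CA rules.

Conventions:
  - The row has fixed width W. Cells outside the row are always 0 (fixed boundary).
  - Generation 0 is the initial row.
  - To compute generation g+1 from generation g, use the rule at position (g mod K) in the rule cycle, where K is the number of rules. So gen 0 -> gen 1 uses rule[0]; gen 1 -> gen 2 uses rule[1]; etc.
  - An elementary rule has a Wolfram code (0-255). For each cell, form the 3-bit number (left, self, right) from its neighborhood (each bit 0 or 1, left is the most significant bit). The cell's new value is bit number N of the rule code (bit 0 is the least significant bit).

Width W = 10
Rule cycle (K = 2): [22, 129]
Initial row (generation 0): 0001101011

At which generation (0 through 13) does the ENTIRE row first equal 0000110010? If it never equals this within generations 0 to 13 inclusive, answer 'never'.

Gen 0: 0001101011
Gen 1 (rule 22): 0010001000
Gen 2 (rule 129): 1000100011
Gen 3 (rule 22): 1101110100
Gen 4 (rule 129): 0000100001
Gen 5 (rule 22): 0001110011
Gen 6 (rule 129): 1100100000
Gen 7 (rule 22): 0011110000
Gen 8 (rule 129): 1001100111
Gen 9 (rule 22): 1110011000
Gen 10 (rule 129): 0100000011
Gen 11 (rule 22): 1110000100
Gen 12 (rule 129): 0100110001
Gen 13 (rule 22): 1111001011

Answer: never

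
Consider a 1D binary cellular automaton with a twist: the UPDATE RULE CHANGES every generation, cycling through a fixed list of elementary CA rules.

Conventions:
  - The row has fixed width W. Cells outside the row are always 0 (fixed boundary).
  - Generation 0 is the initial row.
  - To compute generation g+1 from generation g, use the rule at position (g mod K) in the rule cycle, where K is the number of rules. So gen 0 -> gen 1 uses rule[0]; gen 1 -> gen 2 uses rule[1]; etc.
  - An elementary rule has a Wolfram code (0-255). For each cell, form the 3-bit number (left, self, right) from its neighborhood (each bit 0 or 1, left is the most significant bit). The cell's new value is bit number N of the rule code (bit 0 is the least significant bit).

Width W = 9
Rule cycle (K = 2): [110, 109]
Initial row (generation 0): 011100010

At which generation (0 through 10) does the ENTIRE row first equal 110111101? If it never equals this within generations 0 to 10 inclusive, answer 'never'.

Gen 0: 011100010
Gen 1 (rule 110): 110100110
Gen 2 (rule 109): 111100110
Gen 3 (rule 110): 100101110
Gen 4 (rule 109): 100111010
Gen 5 (rule 110): 101101110
Gen 6 (rule 109): 111111010
Gen 7 (rule 110): 100001110
Gen 8 (rule 109): 101101010
Gen 9 (rule 110): 111111110
Gen 10 (rule 109): 100000010

Answer: never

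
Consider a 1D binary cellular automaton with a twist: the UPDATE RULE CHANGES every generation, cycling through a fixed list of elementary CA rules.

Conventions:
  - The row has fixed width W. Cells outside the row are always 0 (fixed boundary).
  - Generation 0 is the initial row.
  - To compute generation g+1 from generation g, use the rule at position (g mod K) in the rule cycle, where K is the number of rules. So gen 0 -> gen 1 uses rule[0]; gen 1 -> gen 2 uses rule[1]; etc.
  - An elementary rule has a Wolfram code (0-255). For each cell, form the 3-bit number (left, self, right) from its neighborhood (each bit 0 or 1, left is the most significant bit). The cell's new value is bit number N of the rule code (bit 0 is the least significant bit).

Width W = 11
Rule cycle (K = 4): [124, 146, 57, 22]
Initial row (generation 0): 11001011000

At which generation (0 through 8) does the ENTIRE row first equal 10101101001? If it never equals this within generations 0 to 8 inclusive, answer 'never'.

Gen 0: 11001011000
Gen 1 (rule 124): 11101111100
Gen 2 (rule 146): 01000111010
Gen 3 (rule 57): 00110100101
Gen 4 (rule 22): 01000111101
Gen 5 (rule 124): 01100100111
Gen 6 (rule 146): 10011011010
Gen 7 (rule 57): 01010110101
Gen 8 (rule 22): 11010000101

Answer: never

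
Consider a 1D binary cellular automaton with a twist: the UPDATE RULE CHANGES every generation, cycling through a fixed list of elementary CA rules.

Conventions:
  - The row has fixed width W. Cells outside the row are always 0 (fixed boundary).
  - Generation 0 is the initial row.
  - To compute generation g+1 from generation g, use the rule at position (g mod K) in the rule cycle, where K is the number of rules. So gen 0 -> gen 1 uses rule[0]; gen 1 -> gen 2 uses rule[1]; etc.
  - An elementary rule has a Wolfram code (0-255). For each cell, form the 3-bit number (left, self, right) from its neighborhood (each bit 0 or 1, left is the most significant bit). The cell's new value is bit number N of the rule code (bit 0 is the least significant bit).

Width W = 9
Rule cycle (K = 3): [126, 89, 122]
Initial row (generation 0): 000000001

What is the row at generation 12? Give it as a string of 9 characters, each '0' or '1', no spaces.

Gen 0: 000000001
Gen 1 (rule 126): 000000011
Gen 2 (rule 89): 111111011
Gen 3 (rule 122): 100001111
Gen 4 (rule 126): 110011001
Gen 5 (rule 89): 111011100
Gen 6 (rule 122): 101110110
Gen 7 (rule 126): 111011111
Gen 8 (rule 89): 101010001
Gen 9 (rule 122): 010101010
Gen 10 (rule 126): 111111111
Gen 11 (rule 89): 100000001
Gen 12 (rule 122): 010000010

Answer: 010000010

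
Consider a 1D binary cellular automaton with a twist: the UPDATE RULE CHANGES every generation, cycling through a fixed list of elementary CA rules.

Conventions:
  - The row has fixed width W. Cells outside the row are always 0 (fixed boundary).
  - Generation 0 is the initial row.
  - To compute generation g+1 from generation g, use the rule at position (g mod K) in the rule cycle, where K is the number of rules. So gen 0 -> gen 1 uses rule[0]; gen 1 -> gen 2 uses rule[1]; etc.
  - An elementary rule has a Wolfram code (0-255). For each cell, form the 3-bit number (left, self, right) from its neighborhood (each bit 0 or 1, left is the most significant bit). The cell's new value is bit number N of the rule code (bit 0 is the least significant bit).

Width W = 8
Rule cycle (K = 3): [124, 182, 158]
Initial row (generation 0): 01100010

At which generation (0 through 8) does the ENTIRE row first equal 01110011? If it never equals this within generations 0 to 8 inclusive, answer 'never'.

Gen 0: 01100010
Gen 1 (rule 124): 01110011
Gen 2 (rule 182): 10101100
Gen 3 (rule 158): 10101010
Gen 4 (rule 124): 11111111
Gen 5 (rule 182): 01111110
Gen 6 (rule 158): 11111101
Gen 7 (rule 124): 10000111
Gen 8 (rule 182): 11001010

Answer: 1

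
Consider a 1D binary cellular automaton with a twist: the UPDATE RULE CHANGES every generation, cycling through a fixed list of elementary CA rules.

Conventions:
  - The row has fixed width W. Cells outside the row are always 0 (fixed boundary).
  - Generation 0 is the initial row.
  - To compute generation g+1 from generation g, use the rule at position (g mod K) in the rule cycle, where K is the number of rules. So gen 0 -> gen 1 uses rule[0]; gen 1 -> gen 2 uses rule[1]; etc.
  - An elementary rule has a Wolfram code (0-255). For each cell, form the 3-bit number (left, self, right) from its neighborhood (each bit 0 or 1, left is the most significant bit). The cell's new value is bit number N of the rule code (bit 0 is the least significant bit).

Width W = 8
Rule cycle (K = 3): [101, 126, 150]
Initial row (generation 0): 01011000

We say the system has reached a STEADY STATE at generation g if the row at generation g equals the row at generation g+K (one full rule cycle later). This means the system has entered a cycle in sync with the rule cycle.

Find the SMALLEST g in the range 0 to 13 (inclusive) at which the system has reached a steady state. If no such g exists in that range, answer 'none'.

Gen 0: 01011000
Gen 1 (rule 101): 01101011
Gen 2 (rule 126): 11111111
Gen 3 (rule 150): 01111110
Gen 4 (rule 101): 00000010
Gen 5 (rule 126): 00000111
Gen 6 (rule 150): 00001010
Gen 7 (rule 101): 11101110
Gen 8 (rule 126): 10111011
Gen 9 (rule 150): 10010000
Gen 10 (rule 101): 10010111
Gen 11 (rule 126): 11111101
Gen 12 (rule 150): 01111001
Gen 13 (rule 101): 00001001
Gen 14 (rule 126): 00011111
Gen 15 (rule 150): 00101110
Gen 16 (rule 101): 10110010

Answer: none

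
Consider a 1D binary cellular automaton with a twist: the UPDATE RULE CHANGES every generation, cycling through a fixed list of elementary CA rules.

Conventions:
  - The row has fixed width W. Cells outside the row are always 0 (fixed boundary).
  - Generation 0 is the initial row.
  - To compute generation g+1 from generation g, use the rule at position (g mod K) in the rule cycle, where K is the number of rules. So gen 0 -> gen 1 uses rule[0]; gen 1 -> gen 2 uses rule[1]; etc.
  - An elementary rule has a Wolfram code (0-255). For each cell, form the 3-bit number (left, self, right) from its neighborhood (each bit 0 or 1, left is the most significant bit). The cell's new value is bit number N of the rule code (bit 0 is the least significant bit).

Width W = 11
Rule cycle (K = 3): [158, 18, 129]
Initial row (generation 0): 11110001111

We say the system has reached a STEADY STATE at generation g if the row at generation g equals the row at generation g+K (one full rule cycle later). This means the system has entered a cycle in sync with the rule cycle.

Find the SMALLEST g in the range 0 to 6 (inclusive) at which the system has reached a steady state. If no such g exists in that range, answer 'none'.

Gen 0: 11110001111
Gen 1 (rule 158): 11101011110
Gen 2 (rule 18): 00000000001
Gen 3 (rule 129): 11111111100
Gen 4 (rule 158): 11111111010
Gen 5 (rule 18): 00000000001
Gen 6 (rule 129): 11111111100
Gen 7 (rule 158): 11111111010
Gen 8 (rule 18): 00000000001
Gen 9 (rule 129): 11111111100

Answer: 2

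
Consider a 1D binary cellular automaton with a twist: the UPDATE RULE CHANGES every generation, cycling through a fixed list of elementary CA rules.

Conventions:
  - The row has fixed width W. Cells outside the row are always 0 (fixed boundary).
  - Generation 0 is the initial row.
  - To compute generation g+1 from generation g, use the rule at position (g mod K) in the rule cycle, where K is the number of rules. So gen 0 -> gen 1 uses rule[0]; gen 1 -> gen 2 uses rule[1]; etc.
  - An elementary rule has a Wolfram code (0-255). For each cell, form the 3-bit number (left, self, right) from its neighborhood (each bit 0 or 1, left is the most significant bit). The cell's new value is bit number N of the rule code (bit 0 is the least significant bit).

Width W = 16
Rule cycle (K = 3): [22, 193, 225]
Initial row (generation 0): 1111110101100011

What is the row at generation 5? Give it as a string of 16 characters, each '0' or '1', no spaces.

Gen 0: 1111110101100011
Gen 1 (rule 22): 0000000100010100
Gen 2 (rule 193): 1111110001000001
Gen 3 (rule 225): 0111110100011100
Gen 4 (rule 22): 1000000110100010
Gen 5 (rule 193): 0011110010001000

Answer: 0011110010001000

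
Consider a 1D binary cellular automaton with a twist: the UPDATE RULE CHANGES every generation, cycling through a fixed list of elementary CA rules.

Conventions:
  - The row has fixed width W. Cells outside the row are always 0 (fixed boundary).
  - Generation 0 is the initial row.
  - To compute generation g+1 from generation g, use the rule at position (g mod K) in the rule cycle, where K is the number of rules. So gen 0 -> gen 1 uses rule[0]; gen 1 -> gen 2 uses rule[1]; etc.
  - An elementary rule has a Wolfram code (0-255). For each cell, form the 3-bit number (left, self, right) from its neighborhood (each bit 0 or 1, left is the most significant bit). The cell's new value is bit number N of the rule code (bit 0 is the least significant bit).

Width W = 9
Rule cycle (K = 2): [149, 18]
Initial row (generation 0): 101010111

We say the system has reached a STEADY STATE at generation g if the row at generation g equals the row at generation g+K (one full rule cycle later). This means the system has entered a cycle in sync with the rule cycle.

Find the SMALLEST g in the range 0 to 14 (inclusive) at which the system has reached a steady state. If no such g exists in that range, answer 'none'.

Answer: 6

Derivation:
Gen 0: 101010111
Gen 1 (rule 149): 101010010
Gen 2 (rule 18): 000001101
Gen 3 (rule 149): 111100001
Gen 4 (rule 18): 000010010
Gen 5 (rule 149): 111011011
Gen 6 (rule 18): 000000000
Gen 7 (rule 149): 111111111
Gen 8 (rule 18): 000000000
Gen 9 (rule 149): 111111111
Gen 10 (rule 18): 000000000
Gen 11 (rule 149): 111111111
Gen 12 (rule 18): 000000000
Gen 13 (rule 149): 111111111
Gen 14 (rule 18): 000000000
Gen 15 (rule 149): 111111111
Gen 16 (rule 18): 000000000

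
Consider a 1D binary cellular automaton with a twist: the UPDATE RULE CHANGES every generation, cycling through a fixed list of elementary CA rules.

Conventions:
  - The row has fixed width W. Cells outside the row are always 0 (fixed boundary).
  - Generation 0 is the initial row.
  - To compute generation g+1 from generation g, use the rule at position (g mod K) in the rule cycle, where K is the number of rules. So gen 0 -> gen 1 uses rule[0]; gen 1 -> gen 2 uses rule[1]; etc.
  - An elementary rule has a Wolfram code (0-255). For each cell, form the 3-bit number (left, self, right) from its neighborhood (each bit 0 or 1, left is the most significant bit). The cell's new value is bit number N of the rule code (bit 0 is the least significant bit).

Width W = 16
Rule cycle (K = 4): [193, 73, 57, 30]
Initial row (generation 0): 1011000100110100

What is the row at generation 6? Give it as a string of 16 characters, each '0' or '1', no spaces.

Answer: 1110110010100110

Derivation:
Gen 0: 1011000100110100
Gen 1 (rule 193): 0001010000010001
Gen 2 (rule 73): 1100000111000100
Gen 3 (rule 57): 1011110100110011
Gen 4 (rule 30): 1010000111101110
Gen 5 (rule 193): 0000110011100110
Gen 6 (rule 73): 1110110010100110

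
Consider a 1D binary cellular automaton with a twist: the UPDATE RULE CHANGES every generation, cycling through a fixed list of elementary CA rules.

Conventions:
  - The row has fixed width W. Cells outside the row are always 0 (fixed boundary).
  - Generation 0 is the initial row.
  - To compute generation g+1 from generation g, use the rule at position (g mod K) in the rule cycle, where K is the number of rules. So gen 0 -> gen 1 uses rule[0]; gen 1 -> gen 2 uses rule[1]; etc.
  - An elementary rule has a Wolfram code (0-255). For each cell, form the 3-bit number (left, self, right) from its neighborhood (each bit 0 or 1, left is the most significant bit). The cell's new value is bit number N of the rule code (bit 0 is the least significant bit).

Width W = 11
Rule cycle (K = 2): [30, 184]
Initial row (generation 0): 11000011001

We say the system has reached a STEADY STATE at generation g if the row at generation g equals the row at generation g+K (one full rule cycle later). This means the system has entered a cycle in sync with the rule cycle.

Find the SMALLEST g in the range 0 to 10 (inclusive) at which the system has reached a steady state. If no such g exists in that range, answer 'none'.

Gen 0: 11000011001
Gen 1 (rule 30): 10100110111
Gen 2 (rule 184): 01010101110
Gen 3 (rule 30): 11010101001
Gen 4 (rule 184): 10101010100
Gen 5 (rule 30): 10101010110
Gen 6 (rule 184): 01010101101
Gen 7 (rule 30): 11010101001
Gen 8 (rule 184): 10101010100
Gen 9 (rule 30): 10101010110
Gen 10 (rule 184): 01010101101
Gen 11 (rule 30): 11010101001
Gen 12 (rule 184): 10101010100

Answer: none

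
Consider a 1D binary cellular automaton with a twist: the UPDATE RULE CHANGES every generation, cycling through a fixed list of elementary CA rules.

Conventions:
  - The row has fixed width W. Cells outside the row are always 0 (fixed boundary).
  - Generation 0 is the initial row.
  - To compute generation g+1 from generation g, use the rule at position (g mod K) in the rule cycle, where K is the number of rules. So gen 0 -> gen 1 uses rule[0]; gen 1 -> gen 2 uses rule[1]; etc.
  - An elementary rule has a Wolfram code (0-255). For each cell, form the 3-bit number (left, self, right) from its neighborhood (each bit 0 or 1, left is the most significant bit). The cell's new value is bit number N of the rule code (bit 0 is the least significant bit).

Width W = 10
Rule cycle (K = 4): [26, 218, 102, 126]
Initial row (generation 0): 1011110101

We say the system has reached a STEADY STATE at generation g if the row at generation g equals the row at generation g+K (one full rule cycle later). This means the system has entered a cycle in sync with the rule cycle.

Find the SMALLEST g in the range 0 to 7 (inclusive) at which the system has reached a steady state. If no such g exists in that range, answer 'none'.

Gen 0: 1011110101
Gen 1 (rule 26): 0010000000
Gen 2 (rule 218): 0101000000
Gen 3 (rule 102): 1111000000
Gen 4 (rule 126): 1001100000
Gen 5 (rule 26): 0111010000
Gen 6 (rule 218): 1111001000
Gen 7 (rule 102): 0001011000
Gen 8 (rule 126): 0011111100
Gen 9 (rule 26): 0110000010
Gen 10 (rule 218): 1111000101
Gen 11 (rule 102): 0001001111

Answer: none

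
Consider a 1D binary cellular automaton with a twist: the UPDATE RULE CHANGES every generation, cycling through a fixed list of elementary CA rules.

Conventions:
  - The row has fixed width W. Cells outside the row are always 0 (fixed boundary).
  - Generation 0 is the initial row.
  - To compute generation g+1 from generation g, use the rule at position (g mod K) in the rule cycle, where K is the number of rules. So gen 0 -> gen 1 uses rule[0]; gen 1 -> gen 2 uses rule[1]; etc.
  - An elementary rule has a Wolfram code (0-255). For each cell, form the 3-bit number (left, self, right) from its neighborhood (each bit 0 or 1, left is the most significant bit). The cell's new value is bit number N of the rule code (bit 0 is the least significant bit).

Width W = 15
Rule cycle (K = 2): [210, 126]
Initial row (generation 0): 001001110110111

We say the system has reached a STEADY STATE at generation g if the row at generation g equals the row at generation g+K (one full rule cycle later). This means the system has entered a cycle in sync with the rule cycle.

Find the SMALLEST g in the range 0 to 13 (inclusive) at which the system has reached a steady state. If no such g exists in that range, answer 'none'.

Gen 0: 001001110110111
Gen 1 (rule 210): 010110110010011
Gen 2 (rule 126): 111111111111111
Gen 3 (rule 210): 011111111111111
Gen 4 (rule 126): 110000000000001
Gen 5 (rule 210): 011000000000010
Gen 6 (rule 126): 111100000000111
Gen 7 (rule 210): 011110000001011
Gen 8 (rule 126): 110011000011111
Gen 9 (rule 210): 011101100101111
Gen 10 (rule 126): 110111111111001
Gen 11 (rule 210): 010011111111110
Gen 12 (rule 126): 111110000000011
Gen 13 (rule 210): 011111000000101
Gen 14 (rule 126): 110001100001111
Gen 15 (rule 210): 011010110010111

Answer: none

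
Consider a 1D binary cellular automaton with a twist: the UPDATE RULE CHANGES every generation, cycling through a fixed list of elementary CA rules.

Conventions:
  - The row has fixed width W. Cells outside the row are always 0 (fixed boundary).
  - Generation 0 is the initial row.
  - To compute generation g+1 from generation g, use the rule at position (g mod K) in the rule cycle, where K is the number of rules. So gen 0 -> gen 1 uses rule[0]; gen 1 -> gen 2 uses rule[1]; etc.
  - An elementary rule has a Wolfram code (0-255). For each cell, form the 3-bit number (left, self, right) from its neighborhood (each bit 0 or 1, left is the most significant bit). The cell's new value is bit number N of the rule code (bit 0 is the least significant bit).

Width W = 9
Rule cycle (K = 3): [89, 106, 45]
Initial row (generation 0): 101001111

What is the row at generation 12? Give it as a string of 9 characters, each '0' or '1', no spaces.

Gen 0: 101001111
Gen 1 (rule 89): 000101001
Gen 2 (rule 106): 001010010
Gen 3 (rule 45): 101110010
Gen 4 (rule 89): 001011001
Gen 5 (rule 106): 010111010
Gen 6 (rule 45): 011100110
Gen 7 (rule 89): 010110111
Gen 8 (rule 106): 101111101
Gen 9 (rule 45): 111000011
Gen 10 (rule 89): 101111011
Gen 11 (rule 106): 011001111
Gen 12 (rule 45): 010001000

Answer: 010001000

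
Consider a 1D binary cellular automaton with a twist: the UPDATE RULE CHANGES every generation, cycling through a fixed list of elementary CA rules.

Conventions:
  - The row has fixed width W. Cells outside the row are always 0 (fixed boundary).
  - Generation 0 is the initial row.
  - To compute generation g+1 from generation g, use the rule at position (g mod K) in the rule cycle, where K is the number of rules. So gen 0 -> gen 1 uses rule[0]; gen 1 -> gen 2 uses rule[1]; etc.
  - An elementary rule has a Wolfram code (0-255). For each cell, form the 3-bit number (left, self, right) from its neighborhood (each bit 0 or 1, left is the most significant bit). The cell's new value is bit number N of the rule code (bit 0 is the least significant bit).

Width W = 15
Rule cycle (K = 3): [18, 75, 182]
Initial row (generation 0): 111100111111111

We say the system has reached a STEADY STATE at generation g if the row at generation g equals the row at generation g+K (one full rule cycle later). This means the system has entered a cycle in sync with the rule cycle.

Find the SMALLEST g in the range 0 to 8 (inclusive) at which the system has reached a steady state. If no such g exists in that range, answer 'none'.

Gen 0: 111100111111111
Gen 1 (rule 18): 000011000000000
Gen 2 (rule 75): 111111011111111
Gen 3 (rule 182): 011110101111110
Gen 4 (rule 18): 100000000000001
Gen 5 (rule 75): 001111111111110
Gen 6 (rule 182): 010111111111101
Gen 7 (rule 18): 100000000000000
Gen 8 (rule 75): 001111111111111
Gen 9 (rule 182): 010111111111110
Gen 10 (rule 18): 100000000000001
Gen 11 (rule 75): 001111111111110

Answer: none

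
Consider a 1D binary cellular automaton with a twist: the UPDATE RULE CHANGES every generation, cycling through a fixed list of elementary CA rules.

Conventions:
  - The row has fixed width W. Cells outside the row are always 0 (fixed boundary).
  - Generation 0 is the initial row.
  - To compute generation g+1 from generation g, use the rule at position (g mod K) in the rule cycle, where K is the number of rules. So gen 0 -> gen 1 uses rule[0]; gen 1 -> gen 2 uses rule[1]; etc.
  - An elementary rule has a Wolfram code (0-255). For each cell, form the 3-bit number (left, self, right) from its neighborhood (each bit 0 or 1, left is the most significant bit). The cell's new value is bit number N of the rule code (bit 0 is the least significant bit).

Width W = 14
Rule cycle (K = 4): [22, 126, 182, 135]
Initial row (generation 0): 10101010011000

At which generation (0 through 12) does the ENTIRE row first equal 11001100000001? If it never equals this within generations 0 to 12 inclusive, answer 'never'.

Answer: 6

Derivation:
Gen 0: 10101010011000
Gen 1 (rule 22): 10101011100100
Gen 2 (rule 126): 11111110111110
Gen 3 (rule 182): 01111101011101
Gen 4 (rule 135): 10111001001001
Gen 5 (rule 22): 10000111111111
Gen 6 (rule 126): 11001100000001
Gen 7 (rule 182): 00110010000011
Gen 8 (rule 135): 11000110111100
Gen 9 (rule 22): 00101000000010
Gen 10 (rule 126): 01111100000111
Gen 11 (rule 182): 10111010001010
Gen 12 (rule 135): 10010010111010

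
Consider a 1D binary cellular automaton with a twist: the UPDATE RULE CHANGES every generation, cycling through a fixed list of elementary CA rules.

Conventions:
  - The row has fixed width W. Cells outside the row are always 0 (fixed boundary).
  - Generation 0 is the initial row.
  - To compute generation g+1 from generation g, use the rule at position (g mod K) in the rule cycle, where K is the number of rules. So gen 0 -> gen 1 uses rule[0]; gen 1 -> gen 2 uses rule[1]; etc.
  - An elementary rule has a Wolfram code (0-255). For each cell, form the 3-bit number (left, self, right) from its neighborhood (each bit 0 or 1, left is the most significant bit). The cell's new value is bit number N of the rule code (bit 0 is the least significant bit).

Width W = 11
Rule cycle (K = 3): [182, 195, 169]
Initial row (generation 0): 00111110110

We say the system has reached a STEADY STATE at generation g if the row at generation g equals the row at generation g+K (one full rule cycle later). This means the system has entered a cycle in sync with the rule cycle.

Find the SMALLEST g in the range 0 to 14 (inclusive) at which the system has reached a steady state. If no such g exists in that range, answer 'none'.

Gen 0: 00111110110
Gen 1 (rule 182): 01011101001
Gen 2 (rule 195): 10001100010
Gen 3 (rule 169): 00101001000
Gen 4 (rule 182): 01111111100
Gen 5 (rule 195): 10111111101
Gen 6 (rule 169): 01111111010
Gen 7 (rule 182): 10111110111
Gen 8 (rule 195): 00011110011
Gen 9 (rule 169): 11011100010
Gen 10 (rule 182): 00101010111
Gen 11 (rule 195): 11000000011
Gen 12 (rule 169): 10011111010
Gen 13 (rule 182): 11101110111
Gen 14 (rule 195): 01100110011
Gen 15 (rule 169): 01000100010
Gen 16 (rule 182): 11101110111
Gen 17 (rule 195): 01100110011

Answer: 13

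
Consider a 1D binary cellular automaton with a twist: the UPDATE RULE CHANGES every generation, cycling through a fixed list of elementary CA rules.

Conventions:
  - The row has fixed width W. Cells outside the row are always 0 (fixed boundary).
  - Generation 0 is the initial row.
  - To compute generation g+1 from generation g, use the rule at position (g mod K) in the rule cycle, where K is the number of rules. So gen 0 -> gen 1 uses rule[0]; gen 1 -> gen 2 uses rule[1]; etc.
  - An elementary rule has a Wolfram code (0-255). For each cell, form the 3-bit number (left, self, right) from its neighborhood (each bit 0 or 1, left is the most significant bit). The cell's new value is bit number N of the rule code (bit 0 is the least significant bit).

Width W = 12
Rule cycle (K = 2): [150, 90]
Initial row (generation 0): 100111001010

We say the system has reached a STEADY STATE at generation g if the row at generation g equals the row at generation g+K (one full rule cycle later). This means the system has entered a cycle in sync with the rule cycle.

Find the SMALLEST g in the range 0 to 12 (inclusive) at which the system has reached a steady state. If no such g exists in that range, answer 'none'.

Answer: none

Derivation:
Gen 0: 100111001010
Gen 1 (rule 150): 111010111011
Gen 2 (rule 90): 101000101011
Gen 3 (rule 150): 101101101000
Gen 4 (rule 90): 001101100100
Gen 5 (rule 150): 010000011110
Gen 6 (rule 90): 101000110011
Gen 7 (rule 150): 101101001100
Gen 8 (rule 90): 001100111110
Gen 9 (rule 150): 010011011101
Gen 10 (rule 90): 101111010100
Gen 11 (rule 150): 100110010110
Gen 12 (rule 90): 011111100111
Gen 13 (rule 150): 101111011010
Gen 14 (rule 90): 001001011001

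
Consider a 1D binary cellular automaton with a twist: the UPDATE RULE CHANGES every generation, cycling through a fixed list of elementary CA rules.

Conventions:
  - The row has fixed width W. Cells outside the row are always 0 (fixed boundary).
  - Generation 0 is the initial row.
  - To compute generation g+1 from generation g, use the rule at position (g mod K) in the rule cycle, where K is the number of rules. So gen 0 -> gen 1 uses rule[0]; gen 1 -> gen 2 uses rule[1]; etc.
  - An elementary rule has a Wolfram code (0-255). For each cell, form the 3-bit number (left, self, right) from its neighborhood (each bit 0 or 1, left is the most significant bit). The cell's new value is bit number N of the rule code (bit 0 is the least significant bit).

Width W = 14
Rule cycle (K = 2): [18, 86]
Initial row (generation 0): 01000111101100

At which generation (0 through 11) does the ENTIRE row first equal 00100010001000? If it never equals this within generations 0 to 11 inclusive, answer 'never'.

Answer: 7

Derivation:
Gen 0: 01000111101100
Gen 1 (rule 18): 10101000000010
Gen 2 (rule 86): 10101100000111
Gen 3 (rule 18): 00000010001000
Gen 4 (rule 86): 00000111011100
Gen 5 (rule 18): 00001000000010
Gen 6 (rule 86): 00011100000111
Gen 7 (rule 18): 00100010001000
Gen 8 (rule 86): 01110111011100
Gen 9 (rule 18): 10000000000010
Gen 10 (rule 86): 11000000000111
Gen 11 (rule 18): 00100000001000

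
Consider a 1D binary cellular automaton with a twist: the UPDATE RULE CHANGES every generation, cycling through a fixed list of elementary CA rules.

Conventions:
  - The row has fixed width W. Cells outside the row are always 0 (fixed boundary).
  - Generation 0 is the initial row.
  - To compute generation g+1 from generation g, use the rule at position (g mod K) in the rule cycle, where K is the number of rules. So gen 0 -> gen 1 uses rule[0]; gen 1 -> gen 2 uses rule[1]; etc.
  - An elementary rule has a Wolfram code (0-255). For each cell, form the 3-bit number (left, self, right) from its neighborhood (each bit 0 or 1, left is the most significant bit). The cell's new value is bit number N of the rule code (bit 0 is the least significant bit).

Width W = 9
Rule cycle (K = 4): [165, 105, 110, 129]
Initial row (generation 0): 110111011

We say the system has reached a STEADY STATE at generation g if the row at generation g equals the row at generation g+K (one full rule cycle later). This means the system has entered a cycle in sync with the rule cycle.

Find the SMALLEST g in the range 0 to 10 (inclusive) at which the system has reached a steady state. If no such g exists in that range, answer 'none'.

Answer: none

Derivation:
Gen 0: 110111011
Gen 1 (rule 165): 001010100
Gen 2 (rule 105): 100101001
Gen 3 (rule 110): 101111011
Gen 4 (rule 129): 000110000
Gen 5 (rule 165): 110000111
Gen 6 (rule 105): 110110101
Gen 7 (rule 110): 111111111
Gen 8 (rule 129): 011111110
Gen 9 (rule 165): 001111100
Gen 10 (rule 105): 101000101
Gen 11 (rule 110): 111001111
Gen 12 (rule 129): 010000110
Gen 13 (rule 165): 010110000
Gen 14 (rule 105): 001110111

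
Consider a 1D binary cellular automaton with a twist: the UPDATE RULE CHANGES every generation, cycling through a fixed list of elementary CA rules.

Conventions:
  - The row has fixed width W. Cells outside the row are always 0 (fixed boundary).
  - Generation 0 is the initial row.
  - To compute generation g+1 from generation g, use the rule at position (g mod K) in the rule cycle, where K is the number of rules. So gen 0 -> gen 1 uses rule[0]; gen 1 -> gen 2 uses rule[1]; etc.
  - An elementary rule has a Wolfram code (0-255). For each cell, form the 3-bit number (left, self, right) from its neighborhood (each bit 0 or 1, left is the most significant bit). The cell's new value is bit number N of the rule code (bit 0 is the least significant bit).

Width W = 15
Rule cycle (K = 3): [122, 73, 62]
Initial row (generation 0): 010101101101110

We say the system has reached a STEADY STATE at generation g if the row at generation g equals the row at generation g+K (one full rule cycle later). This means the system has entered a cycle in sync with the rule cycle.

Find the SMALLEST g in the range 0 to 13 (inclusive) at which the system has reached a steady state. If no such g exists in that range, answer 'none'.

Gen 0: 010101101101110
Gen 1 (rule 122): 101011111111011
Gen 2 (rule 73): 000010000001011
Gen 3 (rule 62): 000111000011110
Gen 4 (rule 122): 001101100110011
Gen 5 (rule 73): 101101100110011
Gen 6 (rule 62): 111011011101110
Gen 7 (rule 122): 101111110111011
Gen 8 (rule 73): 001000010101011
Gen 9 (rule 62): 011100111111110
Gen 10 (rule 122): 110111100000011
Gen 11 (rule 73): 110100101111011
Gen 12 (rule 62): 101111111000110
Gen 13 (rule 122): 011000001101111
Gen 14 (rule 73): 011011101101001
Gen 15 (rule 62): 110110011011111
Gen 16 (rule 122): 111111111110001

Answer: none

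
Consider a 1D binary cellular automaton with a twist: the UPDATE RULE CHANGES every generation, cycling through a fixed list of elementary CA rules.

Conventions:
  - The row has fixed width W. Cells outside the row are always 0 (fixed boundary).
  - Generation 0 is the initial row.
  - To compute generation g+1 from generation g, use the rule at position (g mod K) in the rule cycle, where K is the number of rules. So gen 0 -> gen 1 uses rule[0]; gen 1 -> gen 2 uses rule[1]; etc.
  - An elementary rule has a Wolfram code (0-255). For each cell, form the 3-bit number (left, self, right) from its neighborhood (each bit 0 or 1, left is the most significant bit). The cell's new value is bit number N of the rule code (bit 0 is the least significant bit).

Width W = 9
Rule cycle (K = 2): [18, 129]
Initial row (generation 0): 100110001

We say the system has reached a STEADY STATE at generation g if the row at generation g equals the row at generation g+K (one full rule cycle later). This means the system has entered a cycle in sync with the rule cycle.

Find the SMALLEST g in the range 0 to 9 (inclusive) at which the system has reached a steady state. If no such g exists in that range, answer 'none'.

Gen 0: 100110001
Gen 1 (rule 18): 011001010
Gen 2 (rule 129): 000000000
Gen 3 (rule 18): 000000000
Gen 4 (rule 129): 111111111
Gen 5 (rule 18): 000000000
Gen 6 (rule 129): 111111111
Gen 7 (rule 18): 000000000
Gen 8 (rule 129): 111111111
Gen 9 (rule 18): 000000000
Gen 10 (rule 129): 111111111
Gen 11 (rule 18): 000000000

Answer: 3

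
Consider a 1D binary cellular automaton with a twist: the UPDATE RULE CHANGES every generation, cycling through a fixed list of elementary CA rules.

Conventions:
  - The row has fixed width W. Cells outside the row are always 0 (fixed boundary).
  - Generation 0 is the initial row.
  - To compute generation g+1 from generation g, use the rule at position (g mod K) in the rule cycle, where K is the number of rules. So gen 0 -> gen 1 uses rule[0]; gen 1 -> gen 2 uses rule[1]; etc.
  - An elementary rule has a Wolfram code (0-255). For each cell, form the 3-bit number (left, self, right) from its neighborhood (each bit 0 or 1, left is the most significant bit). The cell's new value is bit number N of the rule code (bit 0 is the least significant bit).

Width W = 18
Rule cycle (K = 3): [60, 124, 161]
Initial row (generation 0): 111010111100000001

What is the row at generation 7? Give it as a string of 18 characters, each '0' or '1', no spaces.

Gen 0: 111010111100000001
Gen 1 (rule 60): 100111100010000001
Gen 2 (rule 124): 110100110011000001
Gen 3 (rule 161): 001000000000011100
Gen 4 (rule 60): 001100000000010010
Gen 5 (rule 124): 001110000000011011
Gen 6 (rule 161): 100100111111000100
Gen 7 (rule 60): 110110100000100110

Answer: 110110100000100110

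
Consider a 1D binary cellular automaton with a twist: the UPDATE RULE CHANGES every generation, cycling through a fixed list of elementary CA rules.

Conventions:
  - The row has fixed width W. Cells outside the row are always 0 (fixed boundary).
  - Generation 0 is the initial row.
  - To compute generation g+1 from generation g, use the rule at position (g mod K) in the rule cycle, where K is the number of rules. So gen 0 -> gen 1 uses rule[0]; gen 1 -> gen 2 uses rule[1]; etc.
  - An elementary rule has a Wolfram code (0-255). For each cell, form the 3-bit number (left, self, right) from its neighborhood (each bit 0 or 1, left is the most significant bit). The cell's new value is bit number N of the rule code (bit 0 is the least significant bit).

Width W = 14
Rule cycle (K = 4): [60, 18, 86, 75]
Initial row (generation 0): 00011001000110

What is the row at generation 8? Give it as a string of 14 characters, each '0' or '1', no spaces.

Answer: 11111001101111

Derivation:
Gen 0: 00011001000110
Gen 1 (rule 60): 00010101100101
Gen 2 (rule 18): 00100000011000
Gen 3 (rule 86): 01110000101100
Gen 4 (rule 75): 11010111001101
Gen 5 (rule 60): 10111100101011
Gen 6 (rule 18): 00000011000000
Gen 7 (rule 86): 00000101100000
Gen 8 (rule 75): 11111001101111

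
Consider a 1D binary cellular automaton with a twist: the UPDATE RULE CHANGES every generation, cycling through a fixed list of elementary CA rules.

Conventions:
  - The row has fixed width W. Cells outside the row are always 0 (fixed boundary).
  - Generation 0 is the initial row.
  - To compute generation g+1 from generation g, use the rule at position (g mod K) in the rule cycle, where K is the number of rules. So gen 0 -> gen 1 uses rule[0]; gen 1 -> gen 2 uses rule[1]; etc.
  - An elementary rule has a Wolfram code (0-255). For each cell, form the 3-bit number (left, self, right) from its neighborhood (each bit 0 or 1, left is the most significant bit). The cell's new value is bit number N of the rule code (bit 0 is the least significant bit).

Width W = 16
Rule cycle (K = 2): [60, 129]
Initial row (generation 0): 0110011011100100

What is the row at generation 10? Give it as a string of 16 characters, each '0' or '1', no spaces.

Answer: 0000001111111111

Derivation:
Gen 0: 0110011011100100
Gen 1 (rule 60): 0101010110010110
Gen 2 (rule 129): 0000000000000000
Gen 3 (rule 60): 0000000000000000
Gen 4 (rule 129): 1111111111111111
Gen 5 (rule 60): 1000000000000000
Gen 6 (rule 129): 0011111111111111
Gen 7 (rule 60): 0010000000000000
Gen 8 (rule 129): 1000111111111111
Gen 9 (rule 60): 1100100000000000
Gen 10 (rule 129): 0000001111111111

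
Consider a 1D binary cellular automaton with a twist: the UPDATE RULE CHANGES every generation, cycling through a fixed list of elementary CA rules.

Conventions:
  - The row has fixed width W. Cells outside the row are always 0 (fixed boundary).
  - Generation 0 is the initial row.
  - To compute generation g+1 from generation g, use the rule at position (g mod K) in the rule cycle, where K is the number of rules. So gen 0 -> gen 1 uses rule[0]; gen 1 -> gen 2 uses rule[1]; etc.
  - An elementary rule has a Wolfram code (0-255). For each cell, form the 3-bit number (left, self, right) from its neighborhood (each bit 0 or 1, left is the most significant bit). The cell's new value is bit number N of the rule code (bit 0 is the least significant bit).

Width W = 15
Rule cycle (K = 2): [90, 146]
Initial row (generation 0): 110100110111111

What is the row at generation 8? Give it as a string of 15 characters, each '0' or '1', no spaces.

Gen 0: 110100110111111
Gen 1 (rule 90): 110011110100001
Gen 2 (rule 146): 001101100010010
Gen 3 (rule 90): 011101110101101
Gen 4 (rule 146): 101000100000000
Gen 5 (rule 90): 000101010000000
Gen 6 (rule 146): 001000001000000
Gen 7 (rule 90): 010100010100000
Gen 8 (rule 146): 100010100010000

Answer: 100010100010000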